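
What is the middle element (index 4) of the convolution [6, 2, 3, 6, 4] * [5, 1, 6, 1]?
Use y[k] = Σ_i a[i]·b[k-i] at k=4. y[4] = 2×1 + 3×6 + 6×1 + 4×5 = 46

46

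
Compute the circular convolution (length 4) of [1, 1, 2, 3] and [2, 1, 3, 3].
Use y[k] = Σ_j f[j]·g[(k-j) mod 4]. y[0] = 1×2 + 1×3 + 2×3 + 3×1 = 14; y[1] = 1×1 + 1×2 + 2×3 + 3×3 = 18; y[2] = 1×3 + 1×1 + 2×2 + 3×3 = 17; y[3] = 1×3 + 1×3 + 2×1 + 3×2 = 14. Result: [14, 18, 17, 14]

[14, 18, 17, 14]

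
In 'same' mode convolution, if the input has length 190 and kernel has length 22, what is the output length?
'Same' mode returns an output with the same length as the input: 190

190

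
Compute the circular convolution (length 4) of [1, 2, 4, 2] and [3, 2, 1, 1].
Use y[k] = Σ_j u[j]·v[(k-j) mod 4]. y[0] = 1×3 + 2×1 + 4×1 + 2×2 = 13; y[1] = 1×2 + 2×3 + 4×1 + 2×1 = 14; y[2] = 1×1 + 2×2 + 4×3 + 2×1 = 19; y[3] = 1×1 + 2×1 + 4×2 + 2×3 = 17. Result: [13, 14, 19, 17]

[13, 14, 19, 17]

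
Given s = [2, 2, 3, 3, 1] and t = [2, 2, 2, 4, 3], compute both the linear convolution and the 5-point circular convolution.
Linear: y_lin[0] = 2×2 = 4; y_lin[1] = 2×2 + 2×2 = 8; y_lin[2] = 2×2 + 2×2 + 3×2 = 14; y_lin[3] = 2×4 + 2×2 + 3×2 + 3×2 = 24; y_lin[4] = 2×3 + 2×4 + 3×2 + 3×2 + 1×2 = 28; y_lin[5] = 2×3 + 3×4 + 3×2 + 1×2 = 26; y_lin[6] = 3×3 + 3×4 + 1×2 = 23; y_lin[7] = 3×3 + 1×4 = 13; y_lin[8] = 1×3 = 3 → [4, 8, 14, 24, 28, 26, 23, 13, 3]. Circular (length 5): y[0] = 2×2 + 2×3 + 3×4 + 3×2 + 1×2 = 30; y[1] = 2×2 + 2×2 + 3×3 + 3×4 + 1×2 = 31; y[2] = 2×2 + 2×2 + 3×2 + 3×3 + 1×4 = 27; y[3] = 2×4 + 2×2 + 3×2 + 3×2 + 1×3 = 27; y[4] = 2×3 + 2×4 + 3×2 + 3×2 + 1×2 = 28 → [30, 31, 27, 27, 28]

Linear: [4, 8, 14, 24, 28, 26, 23, 13, 3], Circular: [30, 31, 27, 27, 28]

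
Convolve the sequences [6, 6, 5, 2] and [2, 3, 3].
y[0] = 6×2 = 12; y[1] = 6×3 + 6×2 = 30; y[2] = 6×3 + 6×3 + 5×2 = 46; y[3] = 6×3 + 5×3 + 2×2 = 37; y[4] = 5×3 + 2×3 = 21; y[5] = 2×3 = 6

[12, 30, 46, 37, 21, 6]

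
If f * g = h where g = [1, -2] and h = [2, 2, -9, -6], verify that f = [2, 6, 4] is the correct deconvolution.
Forward-compute [2, 6, 4] * [1, -2]: h[0] = 2×1 = 2; h[1] = 2×-2 + 6×1 = 2; h[2] = 6×-2 + 4×1 = -8; h[3] = 4×-2 = -8 → [2, 2, -8, -8]. Does not match given h = [2, 2, -9, -6].

Not verified. [2, 6, 4] * [1, -2] = [2, 2, -8, -8], which differs from [2, 2, -9, -6] at index 2.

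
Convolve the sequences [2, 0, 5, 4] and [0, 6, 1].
y[0] = 2×0 = 0; y[1] = 2×6 + 0×0 = 12; y[2] = 2×1 + 0×6 + 5×0 = 2; y[3] = 0×1 + 5×6 + 4×0 = 30; y[4] = 5×1 + 4×6 = 29; y[5] = 4×1 = 4

[0, 12, 2, 30, 29, 4]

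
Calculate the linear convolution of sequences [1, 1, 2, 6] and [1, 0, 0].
y[0] = 1×1 = 1; y[1] = 1×0 + 1×1 = 1; y[2] = 1×0 + 1×0 + 2×1 = 2; y[3] = 1×0 + 2×0 + 6×1 = 6; y[4] = 2×0 + 6×0 = 0; y[5] = 6×0 = 0

[1, 1, 2, 6, 0, 0]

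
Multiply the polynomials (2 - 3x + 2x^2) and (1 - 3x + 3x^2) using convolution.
Ascending coefficients: a = [2, -3, 2], b = [1, -3, 3]. c[0] = 2×1 = 2; c[1] = 2×-3 + -3×1 = -9; c[2] = 2×3 + -3×-3 + 2×1 = 17; c[3] = -3×3 + 2×-3 = -15; c[4] = 2×3 = 6. Result coefficients: [2, -9, 17, -15, 6] → 2 - 9x + 17x^2 - 15x^3 + 6x^4

2 - 9x + 17x^2 - 15x^3 + 6x^4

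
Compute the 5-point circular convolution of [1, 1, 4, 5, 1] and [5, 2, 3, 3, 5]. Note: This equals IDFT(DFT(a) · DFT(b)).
Either evaluate y[k] = Σ_j a[j]·b[(k-j) mod 5] directly, or use IDFT(DFT(a) · DFT(b)). y[0] = 1×5 + 1×5 + 4×3 + 5×3 + 1×2 = 39; y[1] = 1×2 + 1×5 + 4×5 + 5×3 + 1×3 = 45; y[2] = 1×3 + 1×2 + 4×5 + 5×5 + 1×3 = 53; y[3] = 1×3 + 1×3 + 4×2 + 5×5 + 1×5 = 44; y[4] = 1×5 + 1×3 + 4×3 + 5×2 + 1×5 = 35. Result: [39, 45, 53, 44, 35]

[39, 45, 53, 44, 35]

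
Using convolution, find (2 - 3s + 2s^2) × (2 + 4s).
Ascending coefficients: a = [2, -3, 2], b = [2, 4]. c[0] = 2×2 = 4; c[1] = 2×4 + -3×2 = 2; c[2] = -3×4 + 2×2 = -8; c[3] = 2×4 = 8. Result coefficients: [4, 2, -8, 8] → 4 + 2s - 8s^2 + 8s^3

4 + 2s - 8s^2 + 8s^3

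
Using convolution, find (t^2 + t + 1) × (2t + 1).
Ascending coefficients: a = [1, 1, 1], b = [1, 2]. c[0] = 1×1 = 1; c[1] = 1×2 + 1×1 = 3; c[2] = 1×2 + 1×1 = 3; c[3] = 1×2 = 2. Result coefficients: [1, 3, 3, 2] → 2t^3 + 3t^2 + 3t + 1

2t^3 + 3t^2 + 3t + 1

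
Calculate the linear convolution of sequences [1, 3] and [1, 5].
y[0] = 1×1 = 1; y[1] = 1×5 + 3×1 = 8; y[2] = 3×5 = 15

[1, 8, 15]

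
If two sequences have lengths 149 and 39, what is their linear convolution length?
Linear/full convolution length: m + n - 1 = 149 + 39 - 1 = 187

187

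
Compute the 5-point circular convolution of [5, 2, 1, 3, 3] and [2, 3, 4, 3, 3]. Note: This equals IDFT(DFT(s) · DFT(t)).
Either evaluate y[k] = Σ_j s[j]·t[(k-j) mod 5] directly, or use IDFT(DFT(s) · DFT(t)). y[0] = 5×2 + 2×3 + 1×3 + 3×4 + 3×3 = 40; y[1] = 5×3 + 2×2 + 1×3 + 3×3 + 3×4 = 43; y[2] = 5×4 + 2×3 + 1×2 + 3×3 + 3×3 = 46; y[3] = 5×3 + 2×4 + 1×3 + 3×2 + 3×3 = 41; y[4] = 5×3 + 2×3 + 1×4 + 3×3 + 3×2 = 40. Result: [40, 43, 46, 41, 40]

[40, 43, 46, 41, 40]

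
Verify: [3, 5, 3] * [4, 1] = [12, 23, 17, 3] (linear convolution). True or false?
Recompute linear convolution of [3, 5, 3] and [4, 1]: y[0] = 3×4 = 12; y[1] = 3×1 + 5×4 = 23; y[2] = 5×1 + 3×4 = 17; y[3] = 3×1 = 3 → [12, 23, 17, 3]. Given [12, 23, 17, 3] matches, so answer: Yes

Yes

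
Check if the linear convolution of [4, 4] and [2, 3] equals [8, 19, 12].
Recompute linear convolution of [4, 4] and [2, 3]: y[0] = 4×2 = 8; y[1] = 4×3 + 4×2 = 20; y[2] = 4×3 = 12 → [8, 20, 12]. Compare to given [8, 19, 12]: they differ at index 1: given 19, correct 20, so answer: No

No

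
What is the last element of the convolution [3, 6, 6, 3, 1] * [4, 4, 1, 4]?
Use y[k] = Σ_i a[i]·b[k-i] at k=7. y[7] = 1×4 = 4

4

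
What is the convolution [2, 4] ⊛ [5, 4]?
y[0] = 2×5 = 10; y[1] = 2×4 + 4×5 = 28; y[2] = 4×4 = 16

[10, 28, 16]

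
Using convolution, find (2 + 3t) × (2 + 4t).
Ascending coefficients: a = [2, 3], b = [2, 4]. c[0] = 2×2 = 4; c[1] = 2×4 + 3×2 = 14; c[2] = 3×4 = 12. Result coefficients: [4, 14, 12] → 4 + 14t + 12t^2

4 + 14t + 12t^2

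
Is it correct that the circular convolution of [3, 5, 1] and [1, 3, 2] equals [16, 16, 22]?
Recompute circular convolution of [3, 5, 1] and [1, 3, 2]: y[0] = 3×1 + 5×2 + 1×3 = 16; y[1] = 3×3 + 5×1 + 1×2 = 16; y[2] = 3×2 + 5×3 + 1×1 = 22 → [16, 16, 22]. Given [16, 16, 22] matches, so answer: Yes

Yes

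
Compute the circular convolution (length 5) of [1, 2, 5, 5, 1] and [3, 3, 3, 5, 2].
Use y[k] = Σ_j x[j]·h[(k-j) mod 5]. y[0] = 1×3 + 2×2 + 5×5 + 5×3 + 1×3 = 50; y[1] = 1×3 + 2×3 + 5×2 + 5×5 + 1×3 = 47; y[2] = 1×3 + 2×3 + 5×3 + 5×2 + 1×5 = 39; y[3] = 1×5 + 2×3 + 5×3 + 5×3 + 1×2 = 43; y[4] = 1×2 + 2×5 + 5×3 + 5×3 + 1×3 = 45. Result: [50, 47, 39, 43, 45]

[50, 47, 39, 43, 45]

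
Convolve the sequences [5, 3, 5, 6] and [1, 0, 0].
y[0] = 5×1 = 5; y[1] = 5×0 + 3×1 = 3; y[2] = 5×0 + 3×0 + 5×1 = 5; y[3] = 3×0 + 5×0 + 6×1 = 6; y[4] = 5×0 + 6×0 = 0; y[5] = 6×0 = 0

[5, 3, 5, 6, 0, 0]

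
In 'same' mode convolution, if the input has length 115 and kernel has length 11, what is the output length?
'Same' mode returns an output with the same length as the input: 115

115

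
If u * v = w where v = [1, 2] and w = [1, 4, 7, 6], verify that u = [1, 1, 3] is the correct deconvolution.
Forward-compute [1, 1, 3] * [1, 2]: w[0] = 1×1 = 1; w[1] = 1×2 + 1×1 = 3; w[2] = 1×2 + 3×1 = 5; w[3] = 3×2 = 6 → [1, 3, 5, 6]. Does not match given w = [1, 4, 7, 6].

Not verified. [1, 1, 3] * [1, 2] = [1, 3, 5, 6], which differs from [1, 4, 7, 6] at index 1.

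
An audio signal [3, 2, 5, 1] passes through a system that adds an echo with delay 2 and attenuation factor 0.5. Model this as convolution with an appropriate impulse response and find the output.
Direct-path + delayed-attenuated-path model → impulse response h = [1, 0, 0.5] (1 at lag 0, 0.5 at lag 2). Output y[n] = x[n] + 0.5·x[n - 2] (with x[n] = 0 outside 0..3): y[0] = 3 + 0.5×0 = 3; y[1] = 2 + 0.5×0 = 2; y[2] = 5 + 0.5×3 = 6.5; y[3] = 1 + 0.5×2 = 2.0; y[4] = 0 + 0.5×5 = 2.5; y[5] = 0 + 0.5×1 = 0.5. So y = [3, 2, 6.5, 2.0, 2.5, 0.5]

[3, 2, 6.5, 2.0, 2.5, 0.5]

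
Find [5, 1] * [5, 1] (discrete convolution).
y[0] = 5×5 = 25; y[1] = 5×1 + 1×5 = 10; y[2] = 1×1 = 1

[25, 10, 1]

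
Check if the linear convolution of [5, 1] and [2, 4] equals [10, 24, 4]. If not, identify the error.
Recompute linear convolution of [5, 1] and [2, 4]: y[0] = 5×2 = 10; y[1] = 5×4 + 1×2 = 22; y[2] = 1×4 = 4 → [10, 22, 4]. Compare to given [10, 24, 4]: they differ at index 1: given 24, correct 22, so answer: No

No. Error at index 1: given 24, correct 22.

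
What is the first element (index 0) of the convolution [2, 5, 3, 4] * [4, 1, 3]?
Use y[k] = Σ_i a[i]·b[k-i] at k=0. y[0] = 2×4 = 8

8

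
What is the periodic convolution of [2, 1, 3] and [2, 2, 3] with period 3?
Use y[k] = Σ_j a[j]·b[(k-j) mod 3]. y[0] = 2×2 + 1×3 + 3×2 = 13; y[1] = 2×2 + 1×2 + 3×3 = 15; y[2] = 2×3 + 1×2 + 3×2 = 14. Result: [13, 15, 14]

[13, 15, 14]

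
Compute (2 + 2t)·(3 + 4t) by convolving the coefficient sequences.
Ascending coefficients: a = [2, 2], b = [3, 4]. c[0] = 2×3 = 6; c[1] = 2×4 + 2×3 = 14; c[2] = 2×4 = 8. Result coefficients: [6, 14, 8] → 6 + 14t + 8t^2

6 + 14t + 8t^2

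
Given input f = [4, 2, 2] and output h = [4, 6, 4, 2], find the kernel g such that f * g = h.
Output length 4 = len(f) + len(g) - 1 ⇒ len(g) = 2. Solve g forward using g[k] = (h[k] - Σ_{i≥1} f[i]·g[k-i]) / f[0]: g[0] = h[0] / f[0] = 4 / 4 = 1; g[1] = (h[1] - 2×1) / f[0] = (6 - 2×1) / 4 = 1. So g = [1, 1]. Forward-check [4, 2, 2] * [1, 1]: h[0] = 4×1 = 4; h[1] = 4×1 + 2×1 = 6; h[2] = 2×1 + 2×1 = 4; h[3] = 2×1 = 2 → [4, 6, 4, 2] ✓

[1, 1]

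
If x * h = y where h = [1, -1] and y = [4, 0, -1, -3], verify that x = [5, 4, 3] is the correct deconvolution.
Forward-compute [5, 4, 3] * [1, -1]: y[0] = 5×1 = 5; y[1] = 5×-1 + 4×1 = -1; y[2] = 4×-1 + 3×1 = -1; y[3] = 3×-1 = -3 → [5, -1, -1, -3]. Does not match given y = [4, 0, -1, -3].

Not verified. [5, 4, 3] * [1, -1] = [5, -1, -1, -3], which differs from [4, 0, -1, -3] at index 0.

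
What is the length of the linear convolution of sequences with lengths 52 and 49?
Linear/full convolution length: m + n - 1 = 52 + 49 - 1 = 100

100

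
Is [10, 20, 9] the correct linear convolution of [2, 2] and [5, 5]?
Recompute linear convolution of [2, 2] and [5, 5]: y[0] = 2×5 = 10; y[1] = 2×5 + 2×5 = 20; y[2] = 2×5 = 10 → [10, 20, 10]. Compare to given [10, 20, 9]: they differ at index 2: given 9, correct 10, so answer: No

No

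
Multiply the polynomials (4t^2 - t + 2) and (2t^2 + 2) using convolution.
Ascending coefficients: a = [2, -1, 4], b = [2, 0, 2]. c[0] = 2×2 = 4; c[1] = 2×0 + -1×2 = -2; c[2] = 2×2 + -1×0 + 4×2 = 12; c[3] = -1×2 + 4×0 = -2; c[4] = 4×2 = 8. Result coefficients: [4, -2, 12, -2, 8] → 8t^4 - 2t^3 + 12t^2 - 2t + 4

8t^4 - 2t^3 + 12t^2 - 2t + 4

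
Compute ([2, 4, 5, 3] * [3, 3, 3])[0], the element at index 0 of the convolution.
Use y[k] = Σ_i a[i]·b[k-i] at k=0. y[0] = 2×3 = 6

6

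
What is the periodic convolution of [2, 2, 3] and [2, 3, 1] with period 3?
Use y[k] = Σ_j f[j]·g[(k-j) mod 3]. y[0] = 2×2 + 2×1 + 3×3 = 15; y[1] = 2×3 + 2×2 + 3×1 = 13; y[2] = 2×1 + 2×3 + 3×2 = 14. Result: [15, 13, 14]

[15, 13, 14]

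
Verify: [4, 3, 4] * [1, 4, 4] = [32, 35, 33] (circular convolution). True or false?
Recompute circular convolution of [4, 3, 4] and [1, 4, 4]: y[0] = 4×1 + 3×4 + 4×4 = 32; y[1] = 4×4 + 3×1 + 4×4 = 35; y[2] = 4×4 + 3×4 + 4×1 = 32 → [32, 35, 32]. Compare to given [32, 35, 33]: they differ at index 2: given 33, correct 32, so answer: No

No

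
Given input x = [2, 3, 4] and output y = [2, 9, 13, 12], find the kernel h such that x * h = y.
Output length 4 = len(x) + len(h) - 1 ⇒ len(h) = 2. Solve h forward using h[k] = (y[k] - Σ_{i≥1} x[i]·h[k-i]) / x[0]: h[0] = y[0] / x[0] = 2 / 2 = 1; h[1] = (y[1] - 3×1) / x[0] = (9 - 3×1) / 2 = 3. So h = [1, 3]. Forward-check [2, 3, 4] * [1, 3]: y[0] = 2×1 = 2; y[1] = 2×3 + 3×1 = 9; y[2] = 3×3 + 4×1 = 13; y[3] = 4×3 = 12 → [2, 9, 13, 12] ✓

[1, 3]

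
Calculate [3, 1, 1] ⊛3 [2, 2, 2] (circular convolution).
Use y[k] = Σ_j a[j]·b[(k-j) mod 3]. y[0] = 3×2 + 1×2 + 1×2 = 10; y[1] = 3×2 + 1×2 + 1×2 = 10; y[2] = 3×2 + 1×2 + 1×2 = 10. Result: [10, 10, 10]

[10, 10, 10]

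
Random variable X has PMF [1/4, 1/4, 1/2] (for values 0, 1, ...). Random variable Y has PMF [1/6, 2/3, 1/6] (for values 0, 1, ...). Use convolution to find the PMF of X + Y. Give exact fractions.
P(X+Y=k) = Σ_i P(X=i)·P(Y=k-i) — a convolution of [1/4, 1/4, 1/2] and [1/6, 2/3, 1/6]. P(X+Y=0) = (1/4)×(1/6) = 1/24; P(X+Y=1) = (1/4)×(2/3) + (1/4)×(1/6) = 1/6 + 1/24 = 5/24; P(X+Y=2) = (1/4)×(1/6) + (1/4)×(2/3) + (1/2)×(1/6) = 1/24 + 1/6 + 1/12 = 7/24; P(X+Y=3) = (1/4)×(1/6) + (1/2)×(2/3) = 1/24 + 1/3 = 3/8; P(X+Y=4) = (1/2)×(1/6) = 1/12. PMF: [1/24, 5/24, 7/24, 3/8, 1/12] (sums to 1 ✓)

[1/24, 5/24, 7/24, 3/8, 1/12]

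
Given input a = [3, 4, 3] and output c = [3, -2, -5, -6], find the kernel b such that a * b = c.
Output length 4 = len(a) + len(b) - 1 ⇒ len(b) = 2. Solve b forward using b[k] = (c[k] - Σ_{i≥1} a[i]·b[k-i]) / a[0]: b[0] = c[0] / a[0] = 3 / 3 = 1; b[1] = (c[1] - 4×1) / a[0] = (-2 - 4×1) / 3 = -2. So b = [1, -2]. Forward-check [3, 4, 3] * [1, -2]: c[0] = 3×1 = 3; c[1] = 3×-2 + 4×1 = -2; c[2] = 4×-2 + 3×1 = -5; c[3] = 3×-2 = -6 → [3, -2, -5, -6] ✓

[1, -2]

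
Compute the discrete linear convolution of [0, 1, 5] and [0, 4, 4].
y[0] = 0×0 = 0; y[1] = 0×4 + 1×0 = 0; y[2] = 0×4 + 1×4 + 5×0 = 4; y[3] = 1×4 + 5×4 = 24; y[4] = 5×4 = 20

[0, 0, 4, 24, 20]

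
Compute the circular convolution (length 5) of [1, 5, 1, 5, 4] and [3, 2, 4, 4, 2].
Use y[k] = Σ_j u[j]·v[(k-j) mod 5]. y[0] = 1×3 + 5×2 + 1×4 + 5×4 + 4×2 = 45; y[1] = 1×2 + 5×3 + 1×2 + 5×4 + 4×4 = 55; y[2] = 1×4 + 5×2 + 1×3 + 5×2 + 4×4 = 43; y[3] = 1×4 + 5×4 + 1×2 + 5×3 + 4×2 = 49; y[4] = 1×2 + 5×4 + 1×4 + 5×2 + 4×3 = 48. Result: [45, 55, 43, 49, 48]

[45, 55, 43, 49, 48]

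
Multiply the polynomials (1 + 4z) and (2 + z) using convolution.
Ascending coefficients: a = [1, 4], b = [2, 1]. c[0] = 1×2 = 2; c[1] = 1×1 + 4×2 = 9; c[2] = 4×1 = 4. Result coefficients: [2, 9, 4] → 2 + 9z + 4z^2

2 + 9z + 4z^2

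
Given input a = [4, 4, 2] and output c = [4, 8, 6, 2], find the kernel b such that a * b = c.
Output length 4 = len(a) + len(b) - 1 ⇒ len(b) = 2. Solve b forward using b[k] = (c[k] - Σ_{i≥1} a[i]·b[k-i]) / a[0]: b[0] = c[0] / a[0] = 4 / 4 = 1; b[1] = (c[1] - 4×1) / a[0] = (8 - 4×1) / 4 = 1. So b = [1, 1]. Forward-check [4, 4, 2] * [1, 1]: c[0] = 4×1 = 4; c[1] = 4×1 + 4×1 = 8; c[2] = 4×1 + 2×1 = 6; c[3] = 2×1 = 2 → [4, 8, 6, 2] ✓

[1, 1]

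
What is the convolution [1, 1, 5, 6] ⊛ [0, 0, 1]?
y[0] = 1×0 = 0; y[1] = 1×0 + 1×0 = 0; y[2] = 1×1 + 1×0 + 5×0 = 1; y[3] = 1×1 + 5×0 + 6×0 = 1; y[4] = 5×1 + 6×0 = 5; y[5] = 6×1 = 6

[0, 0, 1, 1, 5, 6]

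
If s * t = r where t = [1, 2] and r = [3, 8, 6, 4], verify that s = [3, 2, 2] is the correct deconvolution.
Forward-compute [3, 2, 2] * [1, 2]: r[0] = 3×1 = 3; r[1] = 3×2 + 2×1 = 8; r[2] = 2×2 + 2×1 = 6; r[3] = 2×2 = 4 → [3, 8, 6, 4]. Matches given r = [3, 8, 6, 4], so verified.

Verified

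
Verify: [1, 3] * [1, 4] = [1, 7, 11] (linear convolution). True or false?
Recompute linear convolution of [1, 3] and [1, 4]: y[0] = 1×1 = 1; y[1] = 1×4 + 3×1 = 7; y[2] = 3×4 = 12 → [1, 7, 12]. Compare to given [1, 7, 11]: they differ at index 2: given 11, correct 12, so answer: No

No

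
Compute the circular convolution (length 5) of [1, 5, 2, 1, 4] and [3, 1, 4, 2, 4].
Use y[k] = Σ_j f[j]·g[(k-j) mod 5]. y[0] = 1×3 + 5×4 + 2×2 + 1×4 + 4×1 = 35; y[1] = 1×1 + 5×3 + 2×4 + 1×2 + 4×4 = 42; y[2] = 1×4 + 5×1 + 2×3 + 1×4 + 4×2 = 27; y[3] = 1×2 + 5×4 + 2×1 + 1×3 + 4×4 = 43; y[4] = 1×4 + 5×2 + 2×4 + 1×1 + 4×3 = 35. Result: [35, 42, 27, 43, 35]

[35, 42, 27, 43, 35]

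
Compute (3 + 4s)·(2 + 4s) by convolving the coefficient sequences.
Ascending coefficients: a = [3, 4], b = [2, 4]. c[0] = 3×2 = 6; c[1] = 3×4 + 4×2 = 20; c[2] = 4×4 = 16. Result coefficients: [6, 20, 16] → 6 + 20s + 16s^2

6 + 20s + 16s^2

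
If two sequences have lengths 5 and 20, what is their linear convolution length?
Linear/full convolution length: m + n - 1 = 5 + 20 - 1 = 24

24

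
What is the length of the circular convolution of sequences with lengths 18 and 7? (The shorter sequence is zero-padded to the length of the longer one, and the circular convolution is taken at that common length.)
Circular convolution (zero-padding the shorter input) has length max(m, n) = max(18, 7) = 18

18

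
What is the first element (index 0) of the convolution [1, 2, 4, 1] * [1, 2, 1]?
Use y[k] = Σ_i a[i]·b[k-i] at k=0. y[0] = 1×1 = 1

1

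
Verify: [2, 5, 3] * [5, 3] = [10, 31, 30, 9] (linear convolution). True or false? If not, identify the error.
Recompute linear convolution of [2, 5, 3] and [5, 3]: y[0] = 2×5 = 10; y[1] = 2×3 + 5×5 = 31; y[2] = 5×3 + 3×5 = 30; y[3] = 3×3 = 9 → [10, 31, 30, 9]. Given [10, 31, 30, 9] matches, so answer: Yes

Yes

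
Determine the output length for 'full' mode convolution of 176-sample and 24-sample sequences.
Linear/full convolution length: m + n - 1 = 176 + 24 - 1 = 199

199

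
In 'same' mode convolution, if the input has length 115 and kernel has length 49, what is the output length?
'Same' mode returns an output with the same length as the input: 115

115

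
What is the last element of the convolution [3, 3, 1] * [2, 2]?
Use y[k] = Σ_i a[i]·b[k-i] at k=3. y[3] = 1×2 = 2

2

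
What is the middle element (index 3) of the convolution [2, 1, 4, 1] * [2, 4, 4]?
Use y[k] = Σ_i a[i]·b[k-i] at k=3. y[3] = 1×4 + 4×4 + 1×2 = 22

22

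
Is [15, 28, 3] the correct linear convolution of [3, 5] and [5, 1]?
Recompute linear convolution of [3, 5] and [5, 1]: y[0] = 3×5 = 15; y[1] = 3×1 + 5×5 = 28; y[2] = 5×1 = 5 → [15, 28, 5]. Compare to given [15, 28, 3]: they differ at index 2: given 3, correct 5, so answer: No

No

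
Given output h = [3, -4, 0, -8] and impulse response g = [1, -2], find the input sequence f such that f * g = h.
Deconvolve h=[3, -4, 0, -8] by g=[1, -2]. Since g[0]=1, solve forward: f[0] = h[0] / 1 = 3; f[1] = (h[1] - 3×-2) / 1 = 2; f[2] = (h[2] - 2×-2) / 1 = 4. So f = [3, 2, 4]. Check by forward convolution: h[0] = 3×1 = 3; h[1] = 3×-2 + 2×1 = -4; h[2] = 2×-2 + 4×1 = 0; h[3] = 4×-2 = -8

[3, 2, 4]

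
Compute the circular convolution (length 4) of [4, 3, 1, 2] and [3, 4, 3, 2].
Use y[k] = Σ_j x[j]·h[(k-j) mod 4]. y[0] = 4×3 + 3×2 + 1×3 + 2×4 = 29; y[1] = 4×4 + 3×3 + 1×2 + 2×3 = 33; y[2] = 4×3 + 3×4 + 1×3 + 2×2 = 31; y[3] = 4×2 + 3×3 + 1×4 + 2×3 = 27. Result: [29, 33, 31, 27]

[29, 33, 31, 27]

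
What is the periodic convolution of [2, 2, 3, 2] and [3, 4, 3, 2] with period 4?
Use y[k] = Σ_j x[j]·h[(k-j) mod 4]. y[0] = 2×3 + 2×2 + 3×3 + 2×4 = 27; y[1] = 2×4 + 2×3 + 3×2 + 2×3 = 26; y[2] = 2×3 + 2×4 + 3×3 + 2×2 = 27; y[3] = 2×2 + 2×3 + 3×4 + 2×3 = 28. Result: [27, 26, 27, 28]

[27, 26, 27, 28]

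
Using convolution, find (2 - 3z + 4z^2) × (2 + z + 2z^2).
Ascending coefficients: a = [2, -3, 4], b = [2, 1, 2]. c[0] = 2×2 = 4; c[1] = 2×1 + -3×2 = -4; c[2] = 2×2 + -3×1 + 4×2 = 9; c[3] = -3×2 + 4×1 = -2; c[4] = 4×2 = 8. Result coefficients: [4, -4, 9, -2, 8] → 4 - 4z + 9z^2 - 2z^3 + 8z^4

4 - 4z + 9z^2 - 2z^3 + 8z^4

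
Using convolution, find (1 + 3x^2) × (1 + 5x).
Ascending coefficients: a = [1, 0, 3], b = [1, 5]. c[0] = 1×1 = 1; c[1] = 1×5 + 0×1 = 5; c[2] = 0×5 + 3×1 = 3; c[3] = 3×5 = 15. Result coefficients: [1, 5, 3, 15] → 1 + 5x + 3x^2 + 15x^3

1 + 5x + 3x^2 + 15x^3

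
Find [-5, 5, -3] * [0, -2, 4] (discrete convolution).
y[0] = -5×0 = 0; y[1] = -5×-2 + 5×0 = 10; y[2] = -5×4 + 5×-2 + -3×0 = -30; y[3] = 5×4 + -3×-2 = 26; y[4] = -3×4 = -12

[0, 10, -30, 26, -12]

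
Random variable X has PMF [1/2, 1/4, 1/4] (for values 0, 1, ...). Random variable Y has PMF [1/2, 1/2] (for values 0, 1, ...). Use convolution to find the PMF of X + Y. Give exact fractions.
P(X+Y=k) = Σ_i P(X=i)·P(Y=k-i) — a convolution of [1/2, 1/4, 1/4] and [1/2, 1/2]. P(X+Y=0) = (1/2)×(1/2) = 1/4; P(X+Y=1) = (1/2)×(1/2) + (1/4)×(1/2) = 1/4 + 1/8 = 3/8; P(X+Y=2) = (1/4)×(1/2) + (1/4)×(1/2) = 1/8 + 1/8 = 1/4; P(X+Y=3) = (1/4)×(1/2) = 1/8. PMF: [1/4, 3/8, 1/4, 1/8] (sums to 1 ✓)

[1/4, 3/8, 1/4, 1/8]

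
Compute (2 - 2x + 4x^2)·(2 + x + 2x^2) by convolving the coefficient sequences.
Ascending coefficients: a = [2, -2, 4], b = [2, 1, 2]. c[0] = 2×2 = 4; c[1] = 2×1 + -2×2 = -2; c[2] = 2×2 + -2×1 + 4×2 = 10; c[3] = -2×2 + 4×1 = 0; c[4] = 4×2 = 8. Result coefficients: [4, -2, 10, 0, 8] → 4 - 2x + 10x^2 + 8x^4

4 - 2x + 10x^2 + 8x^4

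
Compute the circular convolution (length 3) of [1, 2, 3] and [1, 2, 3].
Use y[k] = Σ_j f[j]·g[(k-j) mod 3]. y[0] = 1×1 + 2×3 + 3×2 = 13; y[1] = 1×2 + 2×1 + 3×3 = 13; y[2] = 1×3 + 2×2 + 3×1 = 10. Result: [13, 13, 10]

[13, 13, 10]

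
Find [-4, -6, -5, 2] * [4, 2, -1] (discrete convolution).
y[0] = -4×4 = -16; y[1] = -4×2 + -6×4 = -32; y[2] = -4×-1 + -6×2 + -5×4 = -28; y[3] = -6×-1 + -5×2 + 2×4 = 4; y[4] = -5×-1 + 2×2 = 9; y[5] = 2×-1 = -2

[-16, -32, -28, 4, 9, -2]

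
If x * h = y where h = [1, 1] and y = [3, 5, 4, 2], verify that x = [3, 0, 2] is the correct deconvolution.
Forward-compute [3, 0, 2] * [1, 1]: y[0] = 3×1 = 3; y[1] = 3×1 + 0×1 = 3; y[2] = 0×1 + 2×1 = 2; y[3] = 2×1 = 2 → [3, 3, 2, 2]. Does not match given y = [3, 5, 4, 2].

Not verified. [3, 0, 2] * [1, 1] = [3, 3, 2, 2], which differs from [3, 5, 4, 2] at index 1.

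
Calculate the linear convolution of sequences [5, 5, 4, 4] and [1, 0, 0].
y[0] = 5×1 = 5; y[1] = 5×0 + 5×1 = 5; y[2] = 5×0 + 5×0 + 4×1 = 4; y[3] = 5×0 + 4×0 + 4×1 = 4; y[4] = 4×0 + 4×0 = 0; y[5] = 4×0 = 0

[5, 5, 4, 4, 0, 0]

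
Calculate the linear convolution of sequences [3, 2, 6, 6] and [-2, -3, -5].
y[0] = 3×-2 = -6; y[1] = 3×-3 + 2×-2 = -13; y[2] = 3×-5 + 2×-3 + 6×-2 = -33; y[3] = 2×-5 + 6×-3 + 6×-2 = -40; y[4] = 6×-5 + 6×-3 = -48; y[5] = 6×-5 = -30

[-6, -13, -33, -40, -48, -30]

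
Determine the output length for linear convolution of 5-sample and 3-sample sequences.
Linear/full convolution length: m + n - 1 = 5 + 3 - 1 = 7

7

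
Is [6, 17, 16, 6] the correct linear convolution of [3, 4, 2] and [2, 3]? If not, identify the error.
Recompute linear convolution of [3, 4, 2] and [2, 3]: y[0] = 3×2 = 6; y[1] = 3×3 + 4×2 = 17; y[2] = 4×3 + 2×2 = 16; y[3] = 2×3 = 6 → [6, 17, 16, 6]. Given [6, 17, 16, 6] matches, so answer: Yes

Yes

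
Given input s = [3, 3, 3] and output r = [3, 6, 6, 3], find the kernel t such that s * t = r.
Output length 4 = len(s) + len(t) - 1 ⇒ len(t) = 2. Solve t forward using t[k] = (r[k] - Σ_{i≥1} s[i]·t[k-i]) / s[0]: t[0] = r[0] / s[0] = 3 / 3 = 1; t[1] = (r[1] - 3×1) / s[0] = (6 - 3×1) / 3 = 1. So t = [1, 1]. Forward-check [3, 3, 3] * [1, 1]: r[0] = 3×1 = 3; r[1] = 3×1 + 3×1 = 6; r[2] = 3×1 + 3×1 = 6; r[3] = 3×1 = 3 → [3, 6, 6, 3] ✓

[1, 1]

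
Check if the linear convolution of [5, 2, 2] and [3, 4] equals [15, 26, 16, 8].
Recompute linear convolution of [5, 2, 2] and [3, 4]: y[0] = 5×3 = 15; y[1] = 5×4 + 2×3 = 26; y[2] = 2×4 + 2×3 = 14; y[3] = 2×4 = 8 → [15, 26, 14, 8]. Compare to given [15, 26, 16, 8]: they differ at index 2: given 16, correct 14, so answer: No

No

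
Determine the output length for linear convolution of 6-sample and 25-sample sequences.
Linear/full convolution length: m + n - 1 = 6 + 25 - 1 = 30

30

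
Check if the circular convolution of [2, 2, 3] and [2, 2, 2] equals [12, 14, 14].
Recompute circular convolution of [2, 2, 3] and [2, 2, 2]: y[0] = 2×2 + 2×2 + 3×2 = 14; y[1] = 2×2 + 2×2 + 3×2 = 14; y[2] = 2×2 + 2×2 + 3×2 = 14 → [14, 14, 14]. Compare to given [12, 14, 14]: they differ at index 0: given 12, correct 14, so answer: No

No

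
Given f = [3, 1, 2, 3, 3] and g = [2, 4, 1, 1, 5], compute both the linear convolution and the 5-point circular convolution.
Linear: y_lin[0] = 3×2 = 6; y_lin[1] = 3×4 + 1×2 = 14; y_lin[2] = 3×1 + 1×4 + 2×2 = 11; y_lin[3] = 3×1 + 1×1 + 2×4 + 3×2 = 18; y_lin[4] = 3×5 + 1×1 + 2×1 + 3×4 + 3×2 = 36; y_lin[5] = 1×5 + 2×1 + 3×1 + 3×4 = 22; y_lin[6] = 2×5 + 3×1 + 3×1 = 16; y_lin[7] = 3×5 + 3×1 = 18; y_lin[8] = 3×5 = 15 → [6, 14, 11, 18, 36, 22, 16, 18, 15]. Circular (length 5): y[0] = 3×2 + 1×5 + 2×1 + 3×1 + 3×4 = 28; y[1] = 3×4 + 1×2 + 2×5 + 3×1 + 3×1 = 30; y[2] = 3×1 + 1×4 + 2×2 + 3×5 + 3×1 = 29; y[3] = 3×1 + 1×1 + 2×4 + 3×2 + 3×5 = 33; y[4] = 3×5 + 1×1 + 2×1 + 3×4 + 3×2 = 36 → [28, 30, 29, 33, 36]

Linear: [6, 14, 11, 18, 36, 22, 16, 18, 15], Circular: [28, 30, 29, 33, 36]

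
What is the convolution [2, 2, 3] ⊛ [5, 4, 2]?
y[0] = 2×5 = 10; y[1] = 2×4 + 2×5 = 18; y[2] = 2×2 + 2×4 + 3×5 = 27; y[3] = 2×2 + 3×4 = 16; y[4] = 3×2 = 6

[10, 18, 27, 16, 6]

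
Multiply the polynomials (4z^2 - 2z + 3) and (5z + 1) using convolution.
Ascending coefficients: a = [3, -2, 4], b = [1, 5]. c[0] = 3×1 = 3; c[1] = 3×5 + -2×1 = 13; c[2] = -2×5 + 4×1 = -6; c[3] = 4×5 = 20. Result coefficients: [3, 13, -6, 20] → 20z^3 - 6z^2 + 13z + 3

20z^3 - 6z^2 + 13z + 3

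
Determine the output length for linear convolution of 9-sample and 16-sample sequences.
Linear/full convolution length: m + n - 1 = 9 + 16 - 1 = 24

24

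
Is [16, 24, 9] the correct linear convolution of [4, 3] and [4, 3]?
Recompute linear convolution of [4, 3] and [4, 3]: y[0] = 4×4 = 16; y[1] = 4×3 + 3×4 = 24; y[2] = 3×3 = 9 → [16, 24, 9]. Given [16, 24, 9] matches, so answer: Yes

Yes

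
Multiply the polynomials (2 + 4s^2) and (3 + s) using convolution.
Ascending coefficients: a = [2, 0, 4], b = [3, 1]. c[0] = 2×3 = 6; c[1] = 2×1 + 0×3 = 2; c[2] = 0×1 + 4×3 = 12; c[3] = 4×1 = 4. Result coefficients: [6, 2, 12, 4] → 6 + 2s + 12s^2 + 4s^3

6 + 2s + 12s^2 + 4s^3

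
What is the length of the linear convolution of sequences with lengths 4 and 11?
Linear/full convolution length: m + n - 1 = 4 + 11 - 1 = 14

14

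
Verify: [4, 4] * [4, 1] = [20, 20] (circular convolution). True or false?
Recompute circular convolution of [4, 4] and [4, 1]: y[0] = 4×4 + 4×1 = 20; y[1] = 4×1 + 4×4 = 20 → [20, 20]. Given [20, 20] matches, so answer: Yes

Yes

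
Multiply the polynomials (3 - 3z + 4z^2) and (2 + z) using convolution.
Ascending coefficients: a = [3, -3, 4], b = [2, 1]. c[0] = 3×2 = 6; c[1] = 3×1 + -3×2 = -3; c[2] = -3×1 + 4×2 = 5; c[3] = 4×1 = 4. Result coefficients: [6, -3, 5, 4] → 6 - 3z + 5z^2 + 4z^3

6 - 3z + 5z^2 + 4z^3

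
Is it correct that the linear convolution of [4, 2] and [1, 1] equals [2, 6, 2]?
Recompute linear convolution of [4, 2] and [1, 1]: y[0] = 4×1 = 4; y[1] = 4×1 + 2×1 = 6; y[2] = 2×1 = 2 → [4, 6, 2]. Compare to given [2, 6, 2]: they differ at index 0: given 2, correct 4, so answer: No

No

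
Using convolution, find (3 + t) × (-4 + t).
Ascending coefficients: a = [3, 1], b = [-4, 1]. c[0] = 3×-4 = -12; c[1] = 3×1 + 1×-4 = -1; c[2] = 1×1 = 1. Result coefficients: [-12, -1, 1] → -12 - t + t^2

-12 - t + t^2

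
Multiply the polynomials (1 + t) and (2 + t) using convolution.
Ascending coefficients: a = [1, 1], b = [2, 1]. c[0] = 1×2 = 2; c[1] = 1×1 + 1×2 = 3; c[2] = 1×1 = 1. Result coefficients: [2, 3, 1] → 2 + 3t + t^2

2 + 3t + t^2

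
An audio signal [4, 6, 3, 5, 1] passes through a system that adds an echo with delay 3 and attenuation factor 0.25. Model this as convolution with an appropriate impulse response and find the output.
Direct-path + delayed-attenuated-path model → impulse response h = [1, 0, 0, 0.25] (1 at lag 0, 0.25 at lag 3). Output y[n] = x[n] + 0.25·x[n - 3] (with x[n] = 0 outside 0..4): y[0] = 4 + 0.25×0 = 4; y[1] = 6 + 0.25×0 = 6; y[2] = 3 + 0.25×0 = 3; y[3] = 5 + 0.25×4 = 6.0; y[4] = 1 + 0.25×6 = 2.5; y[5] = 0 + 0.25×3 = 0.75; y[6] = 0 + 0.25×5 = 1.25; y[7] = 0 + 0.25×1 = 0.25. So y = [4, 6, 3, 6.0, 2.5, 0.75, 1.25, 0.25]

[4, 6, 3, 6.0, 2.5, 0.75, 1.25, 0.25]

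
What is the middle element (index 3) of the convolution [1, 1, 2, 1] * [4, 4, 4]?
Use y[k] = Σ_i a[i]·b[k-i] at k=3. y[3] = 1×4 + 2×4 + 1×4 = 16

16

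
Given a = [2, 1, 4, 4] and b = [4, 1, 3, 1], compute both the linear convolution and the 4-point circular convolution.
Linear: y_lin[0] = 2×4 = 8; y_lin[1] = 2×1 + 1×4 = 6; y_lin[2] = 2×3 + 1×1 + 4×4 = 23; y_lin[3] = 2×1 + 1×3 + 4×1 + 4×4 = 25; y_lin[4] = 1×1 + 4×3 + 4×1 = 17; y_lin[5] = 4×1 + 4×3 = 16; y_lin[6] = 4×1 = 4 → [8, 6, 23, 25, 17, 16, 4]. Circular (length 4): y[0] = 2×4 + 1×1 + 4×3 + 4×1 = 25; y[1] = 2×1 + 1×4 + 4×1 + 4×3 = 22; y[2] = 2×3 + 1×1 + 4×4 + 4×1 = 27; y[3] = 2×1 + 1×3 + 4×1 + 4×4 = 25 → [25, 22, 27, 25]

Linear: [8, 6, 23, 25, 17, 16, 4], Circular: [25, 22, 27, 25]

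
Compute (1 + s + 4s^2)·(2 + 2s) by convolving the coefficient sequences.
Ascending coefficients: a = [1, 1, 4], b = [2, 2]. c[0] = 1×2 = 2; c[1] = 1×2 + 1×2 = 4; c[2] = 1×2 + 4×2 = 10; c[3] = 4×2 = 8. Result coefficients: [2, 4, 10, 8] → 2 + 4s + 10s^2 + 8s^3

2 + 4s + 10s^2 + 8s^3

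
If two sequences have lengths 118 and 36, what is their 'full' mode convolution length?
Linear/full convolution length: m + n - 1 = 118 + 36 - 1 = 153

153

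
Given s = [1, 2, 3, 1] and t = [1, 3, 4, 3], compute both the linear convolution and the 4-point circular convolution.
Linear: y_lin[0] = 1×1 = 1; y_lin[1] = 1×3 + 2×1 = 5; y_lin[2] = 1×4 + 2×3 + 3×1 = 13; y_lin[3] = 1×3 + 2×4 + 3×3 + 1×1 = 21; y_lin[4] = 2×3 + 3×4 + 1×3 = 21; y_lin[5] = 3×3 + 1×4 = 13; y_lin[6] = 1×3 = 3 → [1, 5, 13, 21, 21, 13, 3]. Circular (length 4): y[0] = 1×1 + 2×3 + 3×4 + 1×3 = 22; y[1] = 1×3 + 2×1 + 3×3 + 1×4 = 18; y[2] = 1×4 + 2×3 + 3×1 + 1×3 = 16; y[3] = 1×3 + 2×4 + 3×3 + 1×1 = 21 → [22, 18, 16, 21]

Linear: [1, 5, 13, 21, 21, 13, 3], Circular: [22, 18, 16, 21]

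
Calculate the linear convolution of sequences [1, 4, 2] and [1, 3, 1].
y[0] = 1×1 = 1; y[1] = 1×3 + 4×1 = 7; y[2] = 1×1 + 4×3 + 2×1 = 15; y[3] = 4×1 + 2×3 = 10; y[4] = 2×1 = 2

[1, 7, 15, 10, 2]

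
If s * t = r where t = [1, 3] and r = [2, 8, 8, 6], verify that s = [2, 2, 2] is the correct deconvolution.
Forward-compute [2, 2, 2] * [1, 3]: r[0] = 2×1 = 2; r[1] = 2×3 + 2×1 = 8; r[2] = 2×3 + 2×1 = 8; r[3] = 2×3 = 6 → [2, 8, 8, 6]. Matches given r = [2, 8, 8, 6], so verified.

Verified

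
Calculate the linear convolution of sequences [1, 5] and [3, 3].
y[0] = 1×3 = 3; y[1] = 1×3 + 5×3 = 18; y[2] = 5×3 = 15

[3, 18, 15]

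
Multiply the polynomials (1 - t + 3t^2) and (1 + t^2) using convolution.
Ascending coefficients: a = [1, -1, 3], b = [1, 0, 1]. c[0] = 1×1 = 1; c[1] = 1×0 + -1×1 = -1; c[2] = 1×1 + -1×0 + 3×1 = 4; c[3] = -1×1 + 3×0 = -1; c[4] = 3×1 = 3. Result coefficients: [1, -1, 4, -1, 3] → 1 - t + 4t^2 - t^3 + 3t^4

1 - t + 4t^2 - t^3 + 3t^4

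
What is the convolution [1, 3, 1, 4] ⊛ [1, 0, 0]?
y[0] = 1×1 = 1; y[1] = 1×0 + 3×1 = 3; y[2] = 1×0 + 3×0 + 1×1 = 1; y[3] = 3×0 + 1×0 + 4×1 = 4; y[4] = 1×0 + 4×0 = 0; y[5] = 4×0 = 0

[1, 3, 1, 4, 0, 0]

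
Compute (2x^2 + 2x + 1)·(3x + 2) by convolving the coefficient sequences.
Ascending coefficients: a = [1, 2, 2], b = [2, 3]. c[0] = 1×2 = 2; c[1] = 1×3 + 2×2 = 7; c[2] = 2×3 + 2×2 = 10; c[3] = 2×3 = 6. Result coefficients: [2, 7, 10, 6] → 6x^3 + 10x^2 + 7x + 2

6x^3 + 10x^2 + 7x + 2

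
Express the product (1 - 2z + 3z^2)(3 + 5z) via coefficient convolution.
Ascending coefficients: a = [1, -2, 3], b = [3, 5]. c[0] = 1×3 = 3; c[1] = 1×5 + -2×3 = -1; c[2] = -2×5 + 3×3 = -1; c[3] = 3×5 = 15. Result coefficients: [3, -1, -1, 15] → 3 - z - z^2 + 15z^3

3 - z - z^2 + 15z^3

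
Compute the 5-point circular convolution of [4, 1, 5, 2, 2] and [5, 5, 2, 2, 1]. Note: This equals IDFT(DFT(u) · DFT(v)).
Either evaluate y[k] = Σ_j u[j]·v[(k-j) mod 5] directly, or use IDFT(DFT(u) · DFT(v)). y[0] = 4×5 + 1×1 + 5×2 + 2×2 + 2×5 = 45; y[1] = 4×5 + 1×5 + 5×1 + 2×2 + 2×2 = 38; y[2] = 4×2 + 1×5 + 5×5 + 2×1 + 2×2 = 44; y[3] = 4×2 + 1×2 + 5×5 + 2×5 + 2×1 = 47; y[4] = 4×1 + 1×2 + 5×2 + 2×5 + 2×5 = 36. Result: [45, 38, 44, 47, 36]

[45, 38, 44, 47, 36]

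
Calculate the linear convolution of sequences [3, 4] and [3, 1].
y[0] = 3×3 = 9; y[1] = 3×1 + 4×3 = 15; y[2] = 4×1 = 4

[9, 15, 4]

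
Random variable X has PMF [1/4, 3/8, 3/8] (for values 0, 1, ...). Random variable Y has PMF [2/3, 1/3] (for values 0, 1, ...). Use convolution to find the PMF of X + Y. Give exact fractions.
P(X+Y=k) = Σ_i P(X=i)·P(Y=k-i) — a convolution of [1/4, 3/8, 3/8] and [2/3, 1/3]. P(X+Y=0) = (1/4)×(2/3) = 1/6; P(X+Y=1) = (1/4)×(1/3) + (3/8)×(2/3) = 1/12 + 1/4 = 1/3; P(X+Y=2) = (3/8)×(1/3) + (3/8)×(2/3) = 1/8 + 1/4 = 3/8; P(X+Y=3) = (3/8)×(1/3) = 1/8. PMF: [1/6, 1/3, 3/8, 1/8] (sums to 1 ✓)

[1/6, 1/3, 3/8, 1/8]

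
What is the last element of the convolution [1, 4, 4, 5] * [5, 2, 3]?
Use y[k] = Σ_i a[i]·b[k-i] at k=5. y[5] = 5×3 = 15

15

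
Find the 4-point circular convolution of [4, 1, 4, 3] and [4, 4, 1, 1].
Use y[k] = Σ_j u[j]·v[(k-j) mod 4]. y[0] = 4×4 + 1×1 + 4×1 + 3×4 = 33; y[1] = 4×4 + 1×4 + 4×1 + 3×1 = 27; y[2] = 4×1 + 1×4 + 4×4 + 3×1 = 27; y[3] = 4×1 + 1×1 + 4×4 + 3×4 = 33. Result: [33, 27, 27, 33]

[33, 27, 27, 33]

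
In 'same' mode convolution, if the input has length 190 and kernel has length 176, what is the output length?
'Same' mode returns an output with the same length as the input: 190

190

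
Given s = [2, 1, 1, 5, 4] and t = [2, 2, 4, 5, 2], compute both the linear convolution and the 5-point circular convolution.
Linear: y_lin[0] = 2×2 = 4; y_lin[1] = 2×2 + 1×2 = 6; y_lin[2] = 2×4 + 1×2 + 1×2 = 12; y_lin[3] = 2×5 + 1×4 + 1×2 + 5×2 = 26; y_lin[4] = 2×2 + 1×5 + 1×4 + 5×2 + 4×2 = 31; y_lin[5] = 1×2 + 1×5 + 5×4 + 4×2 = 35; y_lin[6] = 1×2 + 5×5 + 4×4 = 43; y_lin[7] = 5×2 + 4×5 = 30; y_lin[8] = 4×2 = 8 → [4, 6, 12, 26, 31, 35, 43, 30, 8]. Circular (length 5): y[0] = 2×2 + 1×2 + 1×5 + 5×4 + 4×2 = 39; y[1] = 2×2 + 1×2 + 1×2 + 5×5 + 4×4 = 49; y[2] = 2×4 + 1×2 + 1×2 + 5×2 + 4×5 = 42; y[3] = 2×5 + 1×4 + 1×2 + 5×2 + 4×2 = 34; y[4] = 2×2 + 1×5 + 1×4 + 5×2 + 4×2 = 31 → [39, 49, 42, 34, 31]

Linear: [4, 6, 12, 26, 31, 35, 43, 30, 8], Circular: [39, 49, 42, 34, 31]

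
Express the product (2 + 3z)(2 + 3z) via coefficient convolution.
Ascending coefficients: a = [2, 3], b = [2, 3]. c[0] = 2×2 = 4; c[1] = 2×3 + 3×2 = 12; c[2] = 3×3 = 9. Result coefficients: [4, 12, 9] → 4 + 12z + 9z^2

4 + 12z + 9z^2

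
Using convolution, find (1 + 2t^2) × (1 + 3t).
Ascending coefficients: a = [1, 0, 2], b = [1, 3]. c[0] = 1×1 = 1; c[1] = 1×3 + 0×1 = 3; c[2] = 0×3 + 2×1 = 2; c[3] = 2×3 = 6. Result coefficients: [1, 3, 2, 6] → 1 + 3t + 2t^2 + 6t^3

1 + 3t + 2t^2 + 6t^3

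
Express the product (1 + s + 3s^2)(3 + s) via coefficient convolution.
Ascending coefficients: a = [1, 1, 3], b = [3, 1]. c[0] = 1×3 = 3; c[1] = 1×1 + 1×3 = 4; c[2] = 1×1 + 3×3 = 10; c[3] = 3×1 = 3. Result coefficients: [3, 4, 10, 3] → 3 + 4s + 10s^2 + 3s^3

3 + 4s + 10s^2 + 3s^3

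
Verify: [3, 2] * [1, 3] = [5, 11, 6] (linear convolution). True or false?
Recompute linear convolution of [3, 2] and [1, 3]: y[0] = 3×1 = 3; y[1] = 3×3 + 2×1 = 11; y[2] = 2×3 = 6 → [3, 11, 6]. Compare to given [5, 11, 6]: they differ at index 0: given 5, correct 3, so answer: No

No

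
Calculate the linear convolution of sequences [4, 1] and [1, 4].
y[0] = 4×1 = 4; y[1] = 4×4 + 1×1 = 17; y[2] = 1×4 = 4

[4, 17, 4]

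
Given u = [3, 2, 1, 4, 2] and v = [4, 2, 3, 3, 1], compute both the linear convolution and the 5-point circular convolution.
Linear: y_lin[0] = 3×4 = 12; y_lin[1] = 3×2 + 2×4 = 14; y_lin[2] = 3×3 + 2×2 + 1×4 = 17; y_lin[3] = 3×3 + 2×3 + 1×2 + 4×4 = 33; y_lin[4] = 3×1 + 2×3 + 1×3 + 4×2 + 2×4 = 28; y_lin[5] = 2×1 + 1×3 + 4×3 + 2×2 = 21; y_lin[6] = 1×1 + 4×3 + 2×3 = 19; y_lin[7] = 4×1 + 2×3 = 10; y_lin[8] = 2×1 = 2 → [12, 14, 17, 33, 28, 21, 19, 10, 2]. Circular (length 5): y[0] = 3×4 + 2×1 + 1×3 + 4×3 + 2×2 = 33; y[1] = 3×2 + 2×4 + 1×1 + 4×3 + 2×3 = 33; y[2] = 3×3 + 2×2 + 1×4 + 4×1 + 2×3 = 27; y[3] = 3×3 + 2×3 + 1×2 + 4×4 + 2×1 = 35; y[4] = 3×1 + 2×3 + 1×3 + 4×2 + 2×4 = 28 → [33, 33, 27, 35, 28]

Linear: [12, 14, 17, 33, 28, 21, 19, 10, 2], Circular: [33, 33, 27, 35, 28]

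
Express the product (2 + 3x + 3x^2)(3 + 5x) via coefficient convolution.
Ascending coefficients: a = [2, 3, 3], b = [3, 5]. c[0] = 2×3 = 6; c[1] = 2×5 + 3×3 = 19; c[2] = 3×5 + 3×3 = 24; c[3] = 3×5 = 15. Result coefficients: [6, 19, 24, 15] → 6 + 19x + 24x^2 + 15x^3

6 + 19x + 24x^2 + 15x^3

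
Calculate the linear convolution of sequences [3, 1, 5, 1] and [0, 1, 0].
y[0] = 3×0 = 0; y[1] = 3×1 + 1×0 = 3; y[2] = 3×0 + 1×1 + 5×0 = 1; y[3] = 1×0 + 5×1 + 1×0 = 5; y[4] = 5×0 + 1×1 = 1; y[5] = 1×0 = 0

[0, 3, 1, 5, 1, 0]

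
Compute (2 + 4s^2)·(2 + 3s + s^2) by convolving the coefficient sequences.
Ascending coefficients: a = [2, 0, 4], b = [2, 3, 1]. c[0] = 2×2 = 4; c[1] = 2×3 + 0×2 = 6; c[2] = 2×1 + 0×3 + 4×2 = 10; c[3] = 0×1 + 4×3 = 12; c[4] = 4×1 = 4. Result coefficients: [4, 6, 10, 12, 4] → 4 + 6s + 10s^2 + 12s^3 + 4s^4

4 + 6s + 10s^2 + 12s^3 + 4s^4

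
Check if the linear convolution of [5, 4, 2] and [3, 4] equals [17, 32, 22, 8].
Recompute linear convolution of [5, 4, 2] and [3, 4]: y[0] = 5×3 = 15; y[1] = 5×4 + 4×3 = 32; y[2] = 4×4 + 2×3 = 22; y[3] = 2×4 = 8 → [15, 32, 22, 8]. Compare to given [17, 32, 22, 8]: they differ at index 0: given 17, correct 15, so answer: No

No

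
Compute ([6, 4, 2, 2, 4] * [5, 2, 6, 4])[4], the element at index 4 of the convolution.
Use y[k] = Σ_i a[i]·b[k-i] at k=4. y[4] = 4×4 + 2×6 + 2×2 + 4×5 = 52

52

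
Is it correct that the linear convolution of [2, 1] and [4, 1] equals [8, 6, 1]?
Recompute linear convolution of [2, 1] and [4, 1]: y[0] = 2×4 = 8; y[1] = 2×1 + 1×4 = 6; y[2] = 1×1 = 1 → [8, 6, 1]. Given [8, 6, 1] matches, so answer: Yes

Yes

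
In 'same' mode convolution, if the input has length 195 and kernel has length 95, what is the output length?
'Same' mode returns an output with the same length as the input: 195

195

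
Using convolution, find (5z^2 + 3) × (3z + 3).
Ascending coefficients: a = [3, 0, 5], b = [3, 3]. c[0] = 3×3 = 9; c[1] = 3×3 + 0×3 = 9; c[2] = 0×3 + 5×3 = 15; c[3] = 5×3 = 15. Result coefficients: [9, 9, 15, 15] → 15z^3 + 15z^2 + 9z + 9

15z^3 + 15z^2 + 9z + 9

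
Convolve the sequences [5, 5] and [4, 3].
y[0] = 5×4 = 20; y[1] = 5×3 + 5×4 = 35; y[2] = 5×3 = 15

[20, 35, 15]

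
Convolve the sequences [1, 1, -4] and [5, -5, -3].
y[0] = 1×5 = 5; y[1] = 1×-5 + 1×5 = 0; y[2] = 1×-3 + 1×-5 + -4×5 = -28; y[3] = 1×-3 + -4×-5 = 17; y[4] = -4×-3 = 12

[5, 0, -28, 17, 12]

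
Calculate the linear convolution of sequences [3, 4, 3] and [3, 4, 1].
y[0] = 3×3 = 9; y[1] = 3×4 + 4×3 = 24; y[2] = 3×1 + 4×4 + 3×3 = 28; y[3] = 4×1 + 3×4 = 16; y[4] = 3×1 = 3

[9, 24, 28, 16, 3]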